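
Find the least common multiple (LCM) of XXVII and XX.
Convert XXVII (Roman numeral) → 10 + 10 + 5 + 1 + 1 = 27 (decimal)
Convert XX (Roman numeral) → 10 + 10 = 20 (decimal)
Compute lcm(27, 20) = 540
540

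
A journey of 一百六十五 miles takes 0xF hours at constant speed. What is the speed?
Convert 一百六十五 (Chinese numeral) → 1×100 + 6×10 + 5 = 165 (decimal)
Convert 0xF (hexadecimal) → 15 (decimal)
Compute 165 ÷ 15 = 11
11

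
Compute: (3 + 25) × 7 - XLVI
Convert XLVI (Roman numeral) → 40 + 5 + 1 = 46 (decimal)
Expression in decimal: (3 + 25) × 7 - 46
Parentheses first: 3 + 25 = 28
Multiply: 28 × 7 = 196
Subtract: 196 - 46 = 150
150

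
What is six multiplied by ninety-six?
Convert six (English words) → 6 (decimal)
Convert ninety-six (English words) → 96 (decimal)
Compute 6 × 96 = 576
576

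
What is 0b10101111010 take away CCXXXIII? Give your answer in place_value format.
Convert 0b10101111010 (binary) → 1024 + 256 + 64 + 32 + 16 + 8 + 2 = 1402 (decimal)
Convert CCXXXIII (Roman numeral) → 100 + 100 + 10 + 10 + 10 + 1 + 1 + 1 = 233 (decimal)
Compute 1402 - 233 = 1169
Convert 1169 (decimal) → 1169 = 1×1000 + 1×100 + 6×10 + 9 → 1 thousand, 1 hundred, 6 tens, 9 ones (place-value notation)
1 thousand, 1 hundred, 6 tens, 9 ones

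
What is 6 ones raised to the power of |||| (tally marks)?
Convert 6 ones (place-value notation) → 6 (decimal)
Convert |||| (tally marks) → 4 (decimal)
Compute 6 ^ 4 = 1296
1296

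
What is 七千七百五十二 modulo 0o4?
Convert 七千七百五十二 (Chinese numeral) → 7×1000 + 7×100 + 5×10 + 2 = 7752 (decimal)
Convert 0o4 (octal) → 4 (decimal)
Compute 7752 mod 4 = 0
0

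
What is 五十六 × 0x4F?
Convert 五十六 (Chinese numeral) → 5×10 + 6 = 56 (decimal)
Convert 0x4F (hexadecimal) → 4×16 + 15 = 79 (decimal)
Compute 56 × 79 = 4424
4424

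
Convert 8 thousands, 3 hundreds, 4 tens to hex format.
Convert 8 thousands, 3 hundreds, 4 tens (place-value notation) → 8×1000 + 3×100 + 4×10 = 8340 (decimal)
Convert 8340 (decimal) → 8340 = 2×4096 + 9×16 + 4 → 0x2094 (hexadecimal)
0x2094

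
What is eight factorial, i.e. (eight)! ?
Convert eight (English words) → 8 (decimal)
Compute 8! = 40320
40320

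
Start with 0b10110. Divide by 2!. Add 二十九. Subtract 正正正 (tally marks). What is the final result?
Convert 0b10110 (binary) → 16 + 4 + 2 = 22 (decimal)
Start: 22
Convert 2! (factorial) → 2 (decimal)
22 ÷ 2 = 11
Convert 二十九 (Chinese numeral) → 2×10 + 9 = 29 (decimal)
11 + 29 = 40
Convert 正正正 (tally marks) → 5 + 5 + 5 = 15 (decimal)
40 - 15 = 25
25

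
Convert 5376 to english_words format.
Convert 5376 (decimal) → 5376 = 5×1000 + 3×100 + 76 → five thousand three hundred seventy-six (English words)
five thousand three hundred seventy-six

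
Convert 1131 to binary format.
Convert 1131 (decimal) → 1131 = 1024 + 64 + 32 + 8 + 2 + 1 → 0b10001101011 (binary)
0b10001101011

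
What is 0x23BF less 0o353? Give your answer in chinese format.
Convert 0x23BF (hexadecimal) → 2×4096 + 3×256 + 11×16 + 15 = 9151 (decimal)
Convert 0o353 (octal) → 3×64 + 5×8 + 3 = 235 (decimal)
Compute 9151 - 235 = 8916
Convert 8916 (decimal) → 8916 = 8×1000 + 9×100 + 1×10 + 6 → 八千九百一十六 (Chinese numeral)
八千九百一十六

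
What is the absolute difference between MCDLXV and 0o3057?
Convert MCDLXV (Roman numeral) → 1000 + 400 + 50 + 10 + 5 = 1465 (decimal)
Convert 0o3057 (octal) → 3×512 + 5×8 + 7 = 1583 (decimal)
Compute |1465 - 1583| = 118
118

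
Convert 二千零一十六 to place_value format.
Convert 二千零一十六 (Chinese numeral) → 2×1000 + 1×10 + 6 = 2016 (decimal)
Convert 2016 (decimal) → 2016 = 2×1000 + 1×10 + 6 → 2 thousands, 1 ten, 6 ones (place-value notation)
2 thousands, 1 ten, 6 ones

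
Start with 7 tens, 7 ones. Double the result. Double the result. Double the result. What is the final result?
Convert 7 tens, 7 ones (place-value notation) → 7×10 + 7 = 77 (decimal)
Start: 77
77 × 2 = 154
154 × 2 = 308
308 × 2 = 616
616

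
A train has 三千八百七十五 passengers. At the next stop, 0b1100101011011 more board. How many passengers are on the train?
Convert 三千八百七十五 (Chinese numeral) → 3×1000 + 8×100 + 7×10 + 5 = 3875 (decimal)
Convert 0b1100101011011 (binary) → 4096 + 2048 + 256 + 64 + 16 + 8 + 2 + 1 = 6491 (decimal)
Compute 3875 + 6491 = 10366
10366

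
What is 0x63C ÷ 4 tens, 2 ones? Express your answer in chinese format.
Convert 0x63C (hexadecimal) → 6×256 + 3×16 + 12 = 1596 (decimal)
Convert 4 tens, 2 ones (place-value notation) → 4×10 + 2 = 42 (decimal)
Compute 1596 ÷ 42 = 38
Convert 38 (decimal) → 38 = 3×10 + 8 → 三十八 (Chinese numeral)
三十八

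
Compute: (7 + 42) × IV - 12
Convert IV (Roman numeral) → 4 (decimal)
Expression in decimal: (7 + 42) × 4 - 12
Parentheses first: 7 + 42 = 49
Multiply: 49 × 4 = 196
Subtract: 196 - 12 = 184
184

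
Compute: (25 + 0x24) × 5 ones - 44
Convert 0x24 (hexadecimal) → 2×16 + 4 = 36 (decimal)
Convert 5 ones (place-value notation) → 5 (decimal)
Expression in decimal: (25 + 36) × 5 - 44
Parentheses first: 25 + 36 = 61
Multiply: 61 × 5 = 305
Subtract: 305 - 44 = 261
261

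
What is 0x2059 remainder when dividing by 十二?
Convert 0x2059 (hexadecimal) → 2×4096 + 5×16 + 9 = 8281 (decimal)
Convert 十二 (Chinese numeral) → 1×10 + 2 = 12 (decimal)
Compute 8281 mod 12 = 1
1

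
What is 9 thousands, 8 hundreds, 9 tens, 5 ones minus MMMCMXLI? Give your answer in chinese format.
Convert 9 thousands, 8 hundreds, 9 tens, 5 ones (place-value notation) → 9×1000 + 8×100 + 9×10 + 5 = 9895 (decimal)
Convert MMMCMXLI (Roman numeral) → 1000 + 1000 + 1000 + 900 + 40 + 1 = 3941 (decimal)
Compute 9895 - 3941 = 5954
Convert 5954 (decimal) → 5954 = 5×1000 + 9×100 + 5×10 + 4 → 五千九百五十四 (Chinese numeral)
五千九百五十四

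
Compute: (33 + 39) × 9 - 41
Parentheses first: 33 + 39 = 72
Multiply: 72 × 9 = 648
Subtract: 648 - 41 = 607
607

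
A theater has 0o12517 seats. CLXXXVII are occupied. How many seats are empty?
Convert 0o12517 (octal) → 1×4096 + 2×512 + 5×64 + 1×8 + 7 = 5455 (decimal)
Convert CLXXXVII (Roman numeral) → 100 + 50 + 10 + 10 + 10 + 5 + 1 + 1 = 187 (decimal)
Compute 5455 - 187 = 5268
5268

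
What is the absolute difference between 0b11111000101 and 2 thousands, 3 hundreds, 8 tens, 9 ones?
Convert 0b11111000101 (binary) → 1024 + 512 + 256 + 128 + 64 + 4 + 1 = 1989 (decimal)
Convert 2 thousands, 3 hundreds, 8 tens, 9 ones (place-value notation) → 2×1000 + 3×100 + 8×10 + 9 = 2389 (decimal)
Compute |1989 - 2389| = 400
400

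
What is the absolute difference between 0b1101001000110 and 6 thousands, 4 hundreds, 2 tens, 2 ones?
Convert 0b1101001000110 (binary) → 4096 + 2048 + 512 + 64 + 4 + 2 = 6726 (decimal)
Convert 6 thousands, 4 hundreds, 2 tens, 2 ones (place-value notation) → 6×1000 + 4×100 + 2×10 + 2 = 6422 (decimal)
Compute |6726 - 6422| = 304
304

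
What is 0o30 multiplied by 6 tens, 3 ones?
Convert 0o30 (octal) → 3×8 = 24 (decimal)
Convert 6 tens, 3 ones (place-value notation) → 6×10 + 3 = 63 (decimal)
Compute 24 × 63 = 1512
1512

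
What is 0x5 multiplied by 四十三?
Convert 0x5 (hexadecimal) → 5 (decimal)
Convert 四十三 (Chinese numeral) → 4×10 + 3 = 43 (decimal)
Compute 5 × 43 = 215
215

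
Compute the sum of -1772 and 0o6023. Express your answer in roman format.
Convert 0o6023 (octal) → 6×512 + 2×8 + 3 = 3091 (decimal)
Compute -1772 + 3091 = 1319
Convert 1319 (decimal) → 1319 = 1000 + 100 + 100 + 100 + 10 + 9 → MCCCXIX (Roman numeral)
MCCCXIX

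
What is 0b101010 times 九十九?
Convert 0b101010 (binary) → 32 + 8 + 2 = 42 (decimal)
Convert 九十九 (Chinese numeral) → 9×10 + 9 = 99 (decimal)
Compute 42 × 99 = 4158
4158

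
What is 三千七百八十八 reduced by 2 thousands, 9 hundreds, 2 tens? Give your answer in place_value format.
Convert 三千七百八十八 (Chinese numeral) → 3×1000 + 7×100 + 8×10 + 8 = 3788 (decimal)
Convert 2 thousands, 9 hundreds, 2 tens (place-value notation) → 2×1000 + 9×100 + 2×10 = 2920 (decimal)
Compute 3788 - 2920 = 868
Convert 868 (decimal) → 868 = 8×100 + 6×10 + 8 → 8 hundreds, 6 tens, 8 ones (place-value notation)
8 hundreds, 6 tens, 8 ones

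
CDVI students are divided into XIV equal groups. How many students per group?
Convert CDVI (Roman numeral) → 400 + 5 + 1 = 406 (decimal)
Convert XIV (Roman numeral) → 10 + 4 = 14 (decimal)
Compute 406 ÷ 14 = 29
29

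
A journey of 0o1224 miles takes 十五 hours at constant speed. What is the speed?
Convert 0o1224 (octal) → 1×512 + 2×64 + 2×8 + 4 = 660 (decimal)
Convert 十五 (Chinese numeral) → 1×10 + 5 = 15 (decimal)
Compute 660 ÷ 15 = 44
44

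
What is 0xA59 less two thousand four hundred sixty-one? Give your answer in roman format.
Convert 0xA59 (hexadecimal) → 10×256 + 5×16 + 9 = 2649 (decimal)
Convert two thousand four hundred sixty-one (English words) → 2×1000 + 4×100 + 61 = 2461 (decimal)
Compute 2649 - 2461 = 188
Convert 188 (decimal) → 188 = 100 + 50 + 10 + 10 + 10 + 5 + 1 + 1 + 1 → CLXXXVIII (Roman numeral)
CLXXXVIII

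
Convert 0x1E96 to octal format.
Convert 0x1E96 (hexadecimal) → 1×4096 + 14×256 + 9×16 + 6 = 7830 (decimal)
Convert 7830 (decimal) → 7830 = 1×4096 + 7×512 + 2×64 + 2×8 + 6 → 0o17226 (octal)
0o17226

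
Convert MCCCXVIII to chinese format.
Convert MCCCXVIII (Roman numeral) → 1000 + 100 + 100 + 100 + 10 + 5 + 1 + 1 + 1 = 1318 (decimal)
Convert 1318 (decimal) → 1318 = 1×1000 + 3×100 + 1×10 + 8 → 一千三百一十八 (Chinese numeral)
一千三百一十八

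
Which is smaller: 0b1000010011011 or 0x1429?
Convert 0b1000010011011 (binary) → 4096 + 128 + 16 + 8 + 2 + 1 = 4251 (decimal)
Convert 0x1429 (hexadecimal) → 1×4096 + 4×256 + 2×16 + 9 = 5161 (decimal)
Compare 4251 vs 5161: smaller = 4251
4251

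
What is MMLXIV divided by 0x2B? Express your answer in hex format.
Convert MMLXIV (Roman numeral) → 1000 + 1000 + 50 + 10 + 4 = 2064 (decimal)
Convert 0x2B (hexadecimal) → 2×16 + 11 = 43 (decimal)
Compute 2064 ÷ 43 = 48
Convert 48 (decimal) → 48 = 3×16 → 0x30 (hexadecimal)
0x30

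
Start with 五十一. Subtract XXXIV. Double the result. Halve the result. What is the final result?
Convert 五十一 (Chinese numeral) → 5×10 + 1 = 51 (decimal)
Start: 51
Convert XXXIV (Roman numeral) → 10 + 10 + 10 + 4 = 34 (decimal)
51 - 34 = 17
17 × 2 = 34
34 ÷ 2 = 17
17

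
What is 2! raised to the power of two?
Convert 2! (factorial) → 2 (decimal)
Convert two (English words) → 2 (decimal)
Compute 2 ^ 2 = 4
4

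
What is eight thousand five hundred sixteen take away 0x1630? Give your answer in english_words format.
Convert eight thousand five hundred sixteen (English words) → 8×1000 + 5×100 + 16 = 8516 (decimal)
Convert 0x1630 (hexadecimal) → 1×4096 + 6×256 + 3×16 = 5680 (decimal)
Compute 8516 - 5680 = 2836
Convert 2836 (decimal) → 2836 = 2×1000 + 8×100 + 36 → two thousand eight hundred thirty-six (English words)
two thousand eight hundred thirty-six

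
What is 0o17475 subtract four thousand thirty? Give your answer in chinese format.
Convert 0o17475 (octal) → 1×4096 + 7×512 + 4×64 + 7×8 + 5 = 7997 (decimal)
Convert four thousand thirty (English words) → 4×1000 + 30 = 4030 (decimal)
Compute 7997 - 4030 = 3967
Convert 3967 (decimal) → 3967 = 3×1000 + 9×100 + 6×10 + 7 → 三千九百六十七 (Chinese numeral)
三千九百六十七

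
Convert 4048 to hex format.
Convert 4048 (decimal) → 4048 = 15×256 + 13×16 → 0xFD0 (hexadecimal)
0xFD0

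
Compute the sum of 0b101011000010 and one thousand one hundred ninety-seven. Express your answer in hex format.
Convert 0b101011000010 (binary) → 2048 + 512 + 128 + 64 + 2 = 2754 (decimal)
Convert one thousand one hundred ninety-seven (English words) → 1×1000 + 1×100 + 97 = 1197 (decimal)
Compute 2754 + 1197 = 3951
Convert 3951 (decimal) → 3951 = 15×256 + 6×16 + 15 → 0xF6F (hexadecimal)
0xF6F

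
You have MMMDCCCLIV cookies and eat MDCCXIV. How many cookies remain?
Convert MMMDCCCLIV (Roman numeral) → 1000 + 1000 + 1000 + 500 + 100 + 100 + 100 + 50 + 4 = 3854 (decimal)
Convert MDCCXIV (Roman numeral) → 1000 + 500 + 100 + 100 + 10 + 4 = 1714 (decimal)
Compute 3854 - 1714 = 2140
2140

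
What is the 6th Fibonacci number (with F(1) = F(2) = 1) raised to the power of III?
Convert the 6th Fibonacci number (with F(1) = F(2) = 1) (Fibonacci index) → 1, 1, 2, 3, 5, 8 → 8 (decimal)
Convert III (Roman numeral) → 1 + 1 + 1 = 3 (decimal)
Compute 8 ^ 3 = 512
512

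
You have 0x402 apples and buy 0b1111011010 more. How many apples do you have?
Convert 0x402 (hexadecimal) → 4×256 + 2 = 1026 (decimal)
Convert 0b1111011010 (binary) → 512 + 256 + 128 + 64 + 16 + 8 + 2 = 986 (decimal)
Compute 1026 + 986 = 2012
2012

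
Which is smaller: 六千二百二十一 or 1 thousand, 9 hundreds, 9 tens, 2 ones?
Convert 六千二百二十一 (Chinese numeral) → 6×1000 + 2×100 + 2×10 + 1 = 6221 (decimal)
Convert 1 thousand, 9 hundreds, 9 tens, 2 ones (place-value notation) → 1×1000 + 9×100 + 9×10 + 2 = 1992 (decimal)
Compare 6221 vs 1992: smaller = 1992
1992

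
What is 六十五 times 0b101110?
Convert 六十五 (Chinese numeral) → 6×10 + 5 = 65 (decimal)
Convert 0b101110 (binary) → 32 + 8 + 4 + 2 = 46 (decimal)
Compute 65 × 46 = 2990
2990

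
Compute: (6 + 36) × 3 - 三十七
Convert 三十七 (Chinese numeral) → 3×10 + 7 = 37 (decimal)
Expression in decimal: (6 + 36) × 3 - 37
Parentheses first: 6 + 36 = 42
Multiply: 42 × 3 = 126
Subtract: 126 - 37 = 89
89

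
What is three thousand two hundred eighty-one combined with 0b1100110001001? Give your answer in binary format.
Convert three thousand two hundred eighty-one (English words) → 3×1000 + 2×100 + 81 = 3281 (decimal)
Convert 0b1100110001001 (binary) → 4096 + 2048 + 256 + 128 + 8 + 1 = 6537 (decimal)
Compute 3281 + 6537 = 9818
Convert 9818 (decimal) → 9818 = 8192 + 1024 + 512 + 64 + 16 + 8 + 2 → 0b10011001011010 (binary)
0b10011001011010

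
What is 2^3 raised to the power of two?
Convert 2^3 (power) → 8 (decimal)
Convert two (English words) → 2 (decimal)
Compute 8 ^ 2 = 64
64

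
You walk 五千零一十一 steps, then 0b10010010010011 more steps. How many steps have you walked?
Convert 五千零一十一 (Chinese numeral) → 5×1000 + 1×10 + 1 = 5011 (decimal)
Convert 0b10010010010011 (binary) → 8192 + 1024 + 128 + 16 + 2 + 1 = 9363 (decimal)
Compute 5011 + 9363 = 14374
14374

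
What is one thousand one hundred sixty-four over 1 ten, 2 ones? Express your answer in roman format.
Convert one thousand one hundred sixty-four (English words) → 1×1000 + 1×100 + 64 = 1164 (decimal)
Convert 1 ten, 2 ones (place-value notation) → 1×10 + 2 = 12 (decimal)
Compute 1164 ÷ 12 = 97
Convert 97 (decimal) → 97 = 90 + 5 + 1 + 1 → XCVII (Roman numeral)
XCVII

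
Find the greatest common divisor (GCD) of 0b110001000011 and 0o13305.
Convert 0b110001000011 (binary) → 2048 + 1024 + 64 + 2 + 1 = 3139 (decimal)
Convert 0o13305 (octal) → 1×4096 + 3×512 + 3×64 + 5 = 5829 (decimal)
Compute gcd(3139, 5829) = 1
1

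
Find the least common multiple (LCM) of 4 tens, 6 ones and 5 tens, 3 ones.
Convert 4 tens, 6 ones (place-value notation) → 4×10 + 6 = 46 (decimal)
Convert 5 tens, 3 ones (place-value notation) → 5×10 + 3 = 53 (decimal)
Compute lcm(46, 53) = 2438
2438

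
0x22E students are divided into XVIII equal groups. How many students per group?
Convert 0x22E (hexadecimal) → 2×256 + 2×16 + 14 = 558 (decimal)
Convert XVIII (Roman numeral) → 10 + 5 + 1 + 1 + 1 = 18 (decimal)
Compute 558 ÷ 18 = 31
31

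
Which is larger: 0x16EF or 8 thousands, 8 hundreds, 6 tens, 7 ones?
Convert 0x16EF (hexadecimal) → 1×4096 + 6×256 + 14×16 + 15 = 5871 (decimal)
Convert 8 thousands, 8 hundreds, 6 tens, 7 ones (place-value notation) → 8×1000 + 8×100 + 6×10 + 7 = 8867 (decimal)
Compare 5871 vs 8867: larger = 8867
8867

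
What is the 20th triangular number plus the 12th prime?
The 20th triangular number = 20×21/2 = 210
Convert the 12th prime (prime index) → 37 (decimal)
Compute 210 + 37 = 247
247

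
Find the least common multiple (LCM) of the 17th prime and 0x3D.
Convert the 17th prime (prime index) → 59 (decimal)
Convert 0x3D (hexadecimal) → 3×16 + 13 = 61 (decimal)
Compute lcm(59, 61) = 3599
3599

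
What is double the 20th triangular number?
The 20th triangular number = 20×21/2 = 210
Compute 210 × 2 = 420
420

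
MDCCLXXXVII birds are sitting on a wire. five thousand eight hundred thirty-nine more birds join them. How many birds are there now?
Convert MDCCLXXXVII (Roman numeral) → 1000 + 500 + 100 + 100 + 50 + 10 + 10 + 10 + 5 + 1 + 1 = 1787 (decimal)
Convert five thousand eight hundred thirty-nine (English words) → 5×1000 + 8×100 + 39 = 5839 (decimal)
Compute 1787 + 5839 = 7626
7626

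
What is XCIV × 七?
Convert XCIV (Roman numeral) → 90 + 4 = 94 (decimal)
Convert 七 (Chinese numeral) → 7 (decimal)
Compute 94 × 7 = 658
658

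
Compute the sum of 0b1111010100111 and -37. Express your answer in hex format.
Convert 0b1111010100111 (binary) → 4096 + 2048 + 1024 + 512 + 128 + 32 + 4 + 2 + 1 = 7847 (decimal)
Compute 7847 + -37 = 7810
Convert 7810 (decimal) → 7810 = 1×4096 + 14×256 + 8×16 + 2 → 0x1E82 (hexadecimal)
0x1E82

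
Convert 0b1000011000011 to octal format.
Convert 0b1000011000011 (binary) → 4096 + 128 + 64 + 2 + 1 = 4291 (decimal)
Convert 4291 (decimal) → 4291 = 1×4096 + 3×64 + 3 → 0o10303 (octal)
0o10303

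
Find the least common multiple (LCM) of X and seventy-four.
Convert X (Roman numeral) → 10 (decimal)
Convert seventy-four (English words) → 74 (decimal)
Compute lcm(10, 74) = 370
370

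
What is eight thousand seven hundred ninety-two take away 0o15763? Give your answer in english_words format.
Convert eight thousand seven hundred ninety-two (English words) → 8×1000 + 7×100 + 92 = 8792 (decimal)
Convert 0o15763 (octal) → 1×4096 + 5×512 + 7×64 + 6×8 + 3 = 7155 (decimal)
Compute 8792 - 7155 = 1637
Convert 1637 (decimal) → 1637 = 1×1000 + 6×100 + 37 → one thousand six hundred thirty-seven (English words)
one thousand six hundred thirty-seven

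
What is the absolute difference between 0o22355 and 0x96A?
Convert 0o22355 (octal) → 2×4096 + 2×512 + 3×64 + 5×8 + 5 = 9453 (decimal)
Convert 0x96A (hexadecimal) → 9×256 + 6×16 + 10 = 2410 (decimal)
Compute |9453 - 2410| = 7043
7043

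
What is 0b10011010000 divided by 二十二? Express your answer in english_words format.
Convert 0b10011010000 (binary) → 1024 + 128 + 64 + 16 = 1232 (decimal)
Convert 二十二 (Chinese numeral) → 2×10 + 2 = 22 (decimal)
Compute 1232 ÷ 22 = 56
Convert 56 (decimal) → fifty-six (English words)
fifty-six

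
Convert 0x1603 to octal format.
Convert 0x1603 (hexadecimal) → 1×4096 + 6×256 + 3 = 5635 (decimal)
Convert 5635 (decimal) → 5635 = 1×4096 + 3×512 + 3 → 0o13003 (octal)
0o13003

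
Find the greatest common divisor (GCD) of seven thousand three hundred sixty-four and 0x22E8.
Convert seven thousand three hundred sixty-four (English words) → 7×1000 + 3×100 + 64 = 7364 (decimal)
Convert 0x22E8 (hexadecimal) → 2×4096 + 2×256 + 14×16 + 8 = 8936 (decimal)
Compute gcd(7364, 8936) = 4
4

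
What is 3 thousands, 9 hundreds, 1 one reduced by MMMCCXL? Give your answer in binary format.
Convert 3 thousands, 9 hundreds, 1 one (place-value notation) → 3×1000 + 9×100 + 1 = 3901 (decimal)
Convert MMMCCXL (Roman numeral) → 1000 + 1000 + 1000 + 100 + 100 + 40 = 3240 (decimal)
Compute 3901 - 3240 = 661
Convert 661 (decimal) → 661 = 512 + 128 + 16 + 4 + 1 → 0b1010010101 (binary)
0b1010010101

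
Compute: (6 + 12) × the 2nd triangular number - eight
Convert the 2nd triangular number (triangular index) → 2×3/2 = 3 (decimal)
Convert eight (English words) → 8 (decimal)
Expression in decimal: (6 + 12) × 3 - 8
Parentheses first: 6 + 12 = 18
Multiply: 18 × 3 = 54
Subtract: 54 - 8 = 46
46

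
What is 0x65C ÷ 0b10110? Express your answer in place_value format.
Convert 0x65C (hexadecimal) → 6×256 + 5×16 + 12 = 1628 (decimal)
Convert 0b10110 (binary) → 16 + 4 + 2 = 22 (decimal)
Compute 1628 ÷ 22 = 74
Convert 74 (decimal) → 74 = 7×10 + 4 → 7 tens, 4 ones (place-value notation)
7 tens, 4 ones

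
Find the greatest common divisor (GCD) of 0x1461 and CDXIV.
Convert 0x1461 (hexadecimal) → 1×4096 + 4×256 + 6×16 + 1 = 5217 (decimal)
Convert CDXIV (Roman numeral) → 400 + 10 + 4 = 414 (decimal)
Compute gcd(5217, 414) = 3
3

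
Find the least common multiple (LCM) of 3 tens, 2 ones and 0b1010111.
Convert 3 tens, 2 ones (place-value notation) → 3×10 + 2 = 32 (decimal)
Convert 0b1010111 (binary) → 64 + 16 + 4 + 2 + 1 = 87 (decimal)
Compute lcm(32, 87) = 2784
2784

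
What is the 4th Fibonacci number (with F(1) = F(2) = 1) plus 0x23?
The 4th Fibonacci number (with F(1) = F(2) = 1): 1, 1, 2, 3 → 3
Convert 0x23 (hexadecimal) → 2×16 + 3 = 35 (decimal)
Compute 3 + 35 = 38
38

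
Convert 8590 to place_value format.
Convert 8590 (decimal) → 8590 = 8×1000 + 5×100 + 9×10 → 8 thousands, 5 hundreds, 9 tens (place-value notation)
8 thousands, 5 hundreds, 9 tens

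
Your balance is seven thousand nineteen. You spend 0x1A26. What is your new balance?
Convert seven thousand nineteen (English words) → 7×1000 + 19 = 7019 (decimal)
Convert 0x1A26 (hexadecimal) → 1×4096 + 10×256 + 2×16 + 6 = 6694 (decimal)
Compute 7019 - 6694 = 325
325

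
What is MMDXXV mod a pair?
Convert MMDXXV (Roman numeral) → 1000 + 1000 + 500 + 10 + 10 + 5 = 2525 (decimal)
Convert a pair (colloquial) → 2 (decimal)
Compute 2525 mod 2 = 1
1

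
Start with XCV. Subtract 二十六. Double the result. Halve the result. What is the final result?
Convert XCV (Roman numeral) → 90 + 5 = 95 (decimal)
Start: 95
Convert 二十六 (Chinese numeral) → 2×10 + 6 = 26 (decimal)
95 - 26 = 69
69 × 2 = 138
138 ÷ 2 = 69
69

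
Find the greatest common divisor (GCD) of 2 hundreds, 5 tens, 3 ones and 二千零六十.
Convert 2 hundreds, 5 tens, 3 ones (place-value notation) → 2×100 + 5×10 + 3 = 253 (decimal)
Convert 二千零六十 (Chinese numeral) → 2×1000 + 6×10 = 2060 (decimal)
Compute gcd(253, 2060) = 1
1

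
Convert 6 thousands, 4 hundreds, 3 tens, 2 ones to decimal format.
Convert 6 thousands, 4 hundreds, 3 tens, 2 ones (place-value notation) → 6×1000 + 4×100 + 3×10 + 2 = 6432 (decimal)
6432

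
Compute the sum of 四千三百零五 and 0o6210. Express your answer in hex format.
Convert 四千三百零五 (Chinese numeral) → 4×1000 + 3×100 + 5 = 4305 (decimal)
Convert 0o6210 (octal) → 6×512 + 2×64 + 1×8 = 3208 (decimal)
Compute 4305 + 3208 = 7513
Convert 7513 (decimal) → 7513 = 1×4096 + 13×256 + 5×16 + 9 → 0x1D59 (hexadecimal)
0x1D59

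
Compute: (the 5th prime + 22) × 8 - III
Convert the 5th prime (prime index) → 11 (decimal)
Convert III (Roman numeral) → 1 + 1 + 1 = 3 (decimal)
Expression in decimal: (11 + 22) × 8 - 3
Parentheses first: 11 + 22 = 33
Multiply: 33 × 8 = 264
Subtract: 264 - 3 = 261
261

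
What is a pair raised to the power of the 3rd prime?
Convert a pair (colloquial) → 2 (decimal)
Convert the 3rd prime (prime index) → 5 (decimal)
Compute 2 ^ 5 = 32
32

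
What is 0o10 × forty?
Convert 0o10 (octal) → 1×8 = 8 (decimal)
Convert forty (English words) → 40 (decimal)
Compute 8 × 40 = 320
320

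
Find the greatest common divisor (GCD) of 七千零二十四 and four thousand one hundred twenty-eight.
Convert 七千零二十四 (Chinese numeral) → 7×1000 + 2×10 + 4 = 7024 (decimal)
Convert four thousand one hundred twenty-eight (English words) → 4×1000 + 1×100 + 28 = 4128 (decimal)
Compute gcd(7024, 4128) = 16
16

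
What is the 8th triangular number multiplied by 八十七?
Convert the 8th triangular number (triangular index) → 8×9/2 = 36 (decimal)
Convert 八十七 (Chinese numeral) → 8×10 + 7 = 87 (decimal)
Compute 36 × 87 = 3132
3132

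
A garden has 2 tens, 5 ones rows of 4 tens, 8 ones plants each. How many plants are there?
Convert 4 tens, 8 ones (place-value notation) → 4×10 + 8 = 48 (decimal)
Convert 2 tens, 5 ones (place-value notation) → 2×10 + 5 = 25 (decimal)
Compute 48 × 25 = 1200
1200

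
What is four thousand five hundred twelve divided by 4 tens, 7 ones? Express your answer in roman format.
Convert four thousand five hundred twelve (English words) → 4×1000 + 5×100 + 12 = 4512 (decimal)
Convert 4 tens, 7 ones (place-value notation) → 4×10 + 7 = 47 (decimal)
Compute 4512 ÷ 47 = 96
Convert 96 (decimal) → 96 = 90 + 5 + 1 → XCVI (Roman numeral)
XCVI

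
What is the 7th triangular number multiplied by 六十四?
Convert the 7th triangular number (triangular index) → 7×8/2 = 28 (decimal)
Convert 六十四 (Chinese numeral) → 6×10 + 4 = 64 (decimal)
Compute 28 × 64 = 1792
1792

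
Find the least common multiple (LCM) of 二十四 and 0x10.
Convert 二十四 (Chinese numeral) → 2×10 + 4 = 24 (decimal)
Convert 0x10 (hexadecimal) → 1×16 = 16 (decimal)
Compute lcm(24, 16) = 48
48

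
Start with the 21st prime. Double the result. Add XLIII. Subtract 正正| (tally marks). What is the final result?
Convert the 21st prime (prime index) → 73 (decimal)
Start: 73
73 × 2 = 146
Convert XLIII (Roman numeral) → 40 + 1 + 1 + 1 = 43 (decimal)
146 + 43 = 189
Convert 正正| (tally marks) → 5 + 5 + 1 = 11 (decimal)
189 - 11 = 178
178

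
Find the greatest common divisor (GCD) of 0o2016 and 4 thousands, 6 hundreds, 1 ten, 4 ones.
Convert 0o2016 (octal) → 2×512 + 1×8 + 6 = 1038 (decimal)
Convert 4 thousands, 6 hundreds, 1 ten, 4 ones (place-value notation) → 4×1000 + 6×100 + 1×10 + 4 = 4614 (decimal)
Compute gcd(1038, 4614) = 6
6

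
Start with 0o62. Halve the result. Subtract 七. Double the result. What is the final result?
Convert 0o62 (octal) → 6×8 + 2 = 50 (decimal)
Start: 50
50 ÷ 2 = 25
Convert 七 (Chinese numeral) → 7 (decimal)
25 - 7 = 18
18 × 2 = 36
36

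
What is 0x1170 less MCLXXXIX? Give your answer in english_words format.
Convert 0x1170 (hexadecimal) → 1×4096 + 1×256 + 7×16 = 4464 (decimal)
Convert MCLXXXIX (Roman numeral) → 1000 + 100 + 50 + 10 + 10 + 10 + 9 = 1189 (decimal)
Compute 4464 - 1189 = 3275
Convert 3275 (decimal) → 3275 = 3×1000 + 2×100 + 75 → three thousand two hundred seventy-five (English words)
three thousand two hundred seventy-five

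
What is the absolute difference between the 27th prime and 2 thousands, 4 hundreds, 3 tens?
Convert the 27th prime (prime index) → 103 (decimal)
Convert 2 thousands, 4 hundreds, 3 tens (place-value notation) → 2×1000 + 4×100 + 3×10 = 2430 (decimal)
Compute |103 - 2430| = 2327
2327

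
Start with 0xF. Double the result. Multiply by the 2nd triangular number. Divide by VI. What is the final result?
Convert 0xF (hexadecimal) → 15 (decimal)
Start: 15
15 × 2 = 30
Convert the 2nd triangular number (triangular index) → 2×3/2 = 3 (decimal)
30 × 3 = 90
Convert VI (Roman numeral) → 5 + 1 = 6 (decimal)
90 ÷ 6 = 15
15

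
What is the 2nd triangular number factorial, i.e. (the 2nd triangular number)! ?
Convert the 2nd triangular number (triangular index) → 2×3/2 = 3 (decimal)
Compute 3! = 6
6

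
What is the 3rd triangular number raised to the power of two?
Convert the 3rd triangular number (triangular index) → 3×4/2 = 6 (decimal)
Convert two (English words) → 2 (decimal)
Compute 6 ^ 2 = 36
36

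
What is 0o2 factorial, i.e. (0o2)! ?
Convert 0o2 (octal) → 2 (decimal)
Compute 2! = 2
2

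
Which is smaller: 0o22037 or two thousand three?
Convert 0o22037 (octal) → 2×4096 + 2×512 + 3×8 + 7 = 9247 (decimal)
Convert two thousand three (English words) → 2×1000 + 3 = 2003 (decimal)
Compare 9247 vs 2003: smaller = 2003
2003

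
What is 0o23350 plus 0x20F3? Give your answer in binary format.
Convert 0o23350 (octal) → 2×4096 + 3×512 + 3×64 + 5×8 = 9960 (decimal)
Convert 0x20F3 (hexadecimal) → 2×4096 + 15×16 + 3 = 8435 (decimal)
Compute 9960 + 8435 = 18395
Convert 18395 (decimal) → 18395 = 16384 + 1024 + 512 + 256 + 128 + 64 + 16 + 8 + 2 + 1 → 0b100011111011011 (binary)
0b100011111011011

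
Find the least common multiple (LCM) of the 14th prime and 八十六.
Convert the 14th prime (prime index) → 43 (decimal)
Convert 八十六 (Chinese numeral) → 8×10 + 6 = 86 (decimal)
Compute lcm(43, 86) = 86
86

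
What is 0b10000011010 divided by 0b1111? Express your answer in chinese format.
Convert 0b10000011010 (binary) → 1024 + 16 + 8 + 2 = 1050 (decimal)
Convert 0b1111 (binary) → 8 + 4 + 2 + 1 = 15 (decimal)
Compute 1050 ÷ 15 = 70
Convert 70 (decimal) → 70 = 7×10 → 七十 (Chinese numeral)
七十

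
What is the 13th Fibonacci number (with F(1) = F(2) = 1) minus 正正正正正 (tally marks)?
The 13th Fibonacci number (with F(1) = F(2) = 1): 1, 1, 2, 3, 5, 8, 13, 21, 34, 55, 89, 144, 233 → 233
Convert 正正正正正 (tally marks) → 5 + 5 + 5 + 5 + 5 = 25 (decimal)
Compute 233 - 25 = 208
208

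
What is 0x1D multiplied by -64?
Convert 0x1D (hexadecimal) → 1×16 + 13 = 29 (decimal)
Compute 29 × -64 = -1856
-1856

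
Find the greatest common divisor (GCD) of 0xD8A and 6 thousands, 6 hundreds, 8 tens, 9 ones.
Convert 0xD8A (hexadecimal) → 13×256 + 8×16 + 10 = 3466 (decimal)
Convert 6 thousands, 6 hundreds, 8 tens, 9 ones (place-value notation) → 6×1000 + 6×100 + 8×10 + 9 = 6689 (decimal)
Compute gcd(3466, 6689) = 1
1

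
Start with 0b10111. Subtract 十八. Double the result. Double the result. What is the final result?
Convert 0b10111 (binary) → 16 + 4 + 2 + 1 = 23 (decimal)
Start: 23
Convert 十八 (Chinese numeral) → 1×10 + 8 = 18 (decimal)
23 - 18 = 5
5 × 2 = 10
10 × 2 = 20
20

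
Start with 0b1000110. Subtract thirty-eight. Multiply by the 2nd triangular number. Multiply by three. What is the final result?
Convert 0b1000110 (binary) → 64 + 4 + 2 = 70 (decimal)
Start: 70
Convert thirty-eight (English words) → 38 (decimal)
70 - 38 = 32
Convert the 2nd triangular number (triangular index) → 2×3/2 = 3 (decimal)
32 × 3 = 96
Convert three (English words) → 3 (decimal)
96 × 3 = 288
288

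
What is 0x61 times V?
Convert 0x61 (hexadecimal) → 6×16 + 1 = 97 (decimal)
Convert V (Roman numeral) → 5 (decimal)
Compute 97 × 5 = 485
485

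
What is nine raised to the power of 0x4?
Convert nine (English words) → 9 (decimal)
Convert 0x4 (hexadecimal) → 4 (decimal)
Compute 9 ^ 4 = 6561
6561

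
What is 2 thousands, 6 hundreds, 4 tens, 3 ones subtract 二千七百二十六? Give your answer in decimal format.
Convert 2 thousands, 6 hundreds, 4 tens, 3 ones (place-value notation) → 2×1000 + 6×100 + 4×10 + 3 = 2643 (decimal)
Convert 二千七百二十六 (Chinese numeral) → 2×1000 + 7×100 + 2×10 + 6 = 2726 (decimal)
Compute 2643 - 2726 = -83
-83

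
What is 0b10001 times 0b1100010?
Convert 0b10001 (binary) → 16 + 1 = 17 (decimal)
Convert 0b1100010 (binary) → 64 + 32 + 2 = 98 (decimal)
Compute 17 × 98 = 1666
1666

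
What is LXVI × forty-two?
Convert LXVI (Roman numeral) → 50 + 10 + 5 + 1 = 66 (decimal)
Convert forty-two (English words) → 42 (decimal)
Compute 66 × 42 = 2772
2772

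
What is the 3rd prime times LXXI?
Convert the 3rd prime (prime index) → 5 (decimal)
Convert LXXI (Roman numeral) → 50 + 10 + 10 + 1 = 71 (decimal)
Compute 5 × 71 = 355
355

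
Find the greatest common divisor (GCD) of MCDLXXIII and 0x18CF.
Convert MCDLXXIII (Roman numeral) → 1000 + 400 + 50 + 10 + 10 + 1 + 1 + 1 = 1473 (decimal)
Convert 0x18CF (hexadecimal) → 1×4096 + 8×256 + 12×16 + 15 = 6351 (decimal)
Compute gcd(1473, 6351) = 3
3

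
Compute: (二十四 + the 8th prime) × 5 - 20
Convert 二十四 (Chinese numeral) → 2×10 + 4 = 24 (decimal)
Convert the 8th prime (prime index) → 19 (decimal)
Expression in decimal: (24 + 19) × 5 - 20
Parentheses first: 24 + 19 = 43
Multiply: 43 × 5 = 215
Subtract: 215 - 20 = 195
195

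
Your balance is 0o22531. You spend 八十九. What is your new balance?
Convert 0o22531 (octal) → 2×4096 + 2×512 + 5×64 + 3×8 + 1 = 9561 (decimal)
Convert 八十九 (Chinese numeral) → 8×10 + 9 = 89 (decimal)
Compute 9561 - 89 = 9472
9472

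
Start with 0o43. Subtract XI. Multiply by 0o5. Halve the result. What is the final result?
Convert 0o43 (octal) → 4×8 + 3 = 35 (decimal)
Start: 35
Convert XI (Roman numeral) → 10 + 1 = 11 (decimal)
35 - 11 = 24
Convert 0o5 (octal) → 5 (decimal)
24 × 5 = 120
120 ÷ 2 = 60
60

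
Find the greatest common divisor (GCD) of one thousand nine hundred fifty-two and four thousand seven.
Convert one thousand nine hundred fifty-two (English words) → 1×1000 + 9×100 + 52 = 1952 (decimal)
Convert four thousand seven (English words) → 4×1000 + 7 = 4007 (decimal)
Compute gcd(1952, 4007) = 1
1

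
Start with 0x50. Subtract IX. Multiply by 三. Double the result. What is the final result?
Convert 0x50 (hexadecimal) → 5×16 = 80 (decimal)
Start: 80
Convert IX (Roman numeral) → 9 (decimal)
80 - 9 = 71
Convert 三 (Chinese numeral) → 3 (decimal)
71 × 3 = 213
213 × 2 = 426
426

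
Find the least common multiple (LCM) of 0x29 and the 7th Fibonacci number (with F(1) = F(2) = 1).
Convert 0x29 (hexadecimal) → 2×16 + 9 = 41 (decimal)
Convert the 7th Fibonacci number (with F(1) = F(2) = 1) (Fibonacci index) → 1, 1, 2, 3, 5, 8, 13 → 13 (decimal)
Compute lcm(41, 13) = 533
533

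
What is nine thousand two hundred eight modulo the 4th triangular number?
Convert nine thousand two hundred eight (English words) → 9×1000 + 2×100 + 8 = 9208 (decimal)
Convert the 4th triangular number (triangular index) → 4×5/2 = 10 (decimal)
Compute 9208 mod 10 = 8
8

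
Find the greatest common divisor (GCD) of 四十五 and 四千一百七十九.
Convert 四十五 (Chinese numeral) → 4×10 + 5 = 45 (decimal)
Convert 四千一百七十九 (Chinese numeral) → 4×1000 + 1×100 + 7×10 + 9 = 4179 (decimal)
Compute gcd(45, 4179) = 3
3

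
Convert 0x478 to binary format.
Convert 0x478 (hexadecimal) → 4×256 + 7×16 + 8 = 1144 (decimal)
Convert 1144 (decimal) → 1144 = 1024 + 64 + 32 + 16 + 8 → 0b10001111000 (binary)
0b10001111000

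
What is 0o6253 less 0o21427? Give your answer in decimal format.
Convert 0o6253 (octal) → 6×512 + 2×64 + 5×8 + 3 = 3243 (decimal)
Convert 0o21427 (octal) → 2×4096 + 1×512 + 4×64 + 2×8 + 7 = 8983 (decimal)
Compute 3243 - 8983 = -5740
-5740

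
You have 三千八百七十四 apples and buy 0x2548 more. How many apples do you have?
Convert 三千八百七十四 (Chinese numeral) → 3×1000 + 8×100 + 7×10 + 4 = 3874 (decimal)
Convert 0x2548 (hexadecimal) → 2×4096 + 5×256 + 4×16 + 8 = 9544 (decimal)
Compute 3874 + 9544 = 13418
13418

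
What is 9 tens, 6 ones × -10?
Convert 9 tens, 6 ones (place-value notation) → 9×10 + 6 = 96 (decimal)
Compute 96 × -10 = -960
-960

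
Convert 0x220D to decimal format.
Convert 0x220D (hexadecimal) → 2×4096 + 2×256 + 13 = 8717 (decimal)
8717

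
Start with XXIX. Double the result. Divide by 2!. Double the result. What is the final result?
Convert XXIX (Roman numeral) → 10 + 10 + 9 = 29 (decimal)
Start: 29
29 × 2 = 58
Convert 2! (factorial) → 2 (decimal)
58 ÷ 2 = 29
29 × 2 = 58
58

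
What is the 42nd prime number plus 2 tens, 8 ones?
The 42nd prime number = 181
Convert 2 tens, 8 ones (place-value notation) → 2×10 + 8 = 28 (decimal)
Compute 181 + 28 = 209
209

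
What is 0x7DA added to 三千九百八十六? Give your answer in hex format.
Convert 0x7DA (hexadecimal) → 7×256 + 13×16 + 10 = 2010 (decimal)
Convert 三千九百八十六 (Chinese numeral) → 3×1000 + 9×100 + 8×10 + 6 = 3986 (decimal)
Compute 2010 + 3986 = 5996
Convert 5996 (decimal) → 5996 = 1×4096 + 7×256 + 6×16 + 12 → 0x176C (hexadecimal)
0x176C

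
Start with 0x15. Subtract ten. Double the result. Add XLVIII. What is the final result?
Convert 0x15 (hexadecimal) → 1×16 + 5 = 21 (decimal)
Start: 21
Convert ten (English words) → 10 (decimal)
21 - 10 = 11
11 × 2 = 22
Convert XLVIII (Roman numeral) → 40 + 5 + 1 + 1 + 1 = 48 (decimal)
22 + 48 = 70
70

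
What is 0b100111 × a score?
Convert 0b100111 (binary) → 32 + 4 + 2 + 1 = 39 (decimal)
Convert a score (colloquial) → 20 (decimal)
Compute 39 × 20 = 780
780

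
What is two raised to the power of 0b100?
Convert two (English words) → 2 (decimal)
Convert 0b100 (binary) → 4 (decimal)
Compute 2 ^ 4 = 16
16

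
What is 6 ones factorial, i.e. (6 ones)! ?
Convert 6 ones (place-value notation) → 6 (decimal)
Compute 6! = 720
720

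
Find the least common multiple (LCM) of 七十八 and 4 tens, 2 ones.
Convert 七十八 (Chinese numeral) → 7×10 + 8 = 78 (decimal)
Convert 4 tens, 2 ones (place-value notation) → 4×10 + 2 = 42 (decimal)
Compute lcm(78, 42) = 546
546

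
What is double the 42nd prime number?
The 42nd prime number = 181
Compute 181 × 2 = 362
362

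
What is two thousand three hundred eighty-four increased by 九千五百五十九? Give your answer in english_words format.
Convert two thousand three hundred eighty-four (English words) → 2×1000 + 3×100 + 84 = 2384 (decimal)
Convert 九千五百五十九 (Chinese numeral) → 9×1000 + 5×100 + 5×10 + 9 = 9559 (decimal)
Compute 2384 + 9559 = 11943
Convert 11943 (decimal) → 11943 = 11×1000 + 9×100 + 43 → eleven thousand nine hundred forty-three (English words)
eleven thousand nine hundred forty-three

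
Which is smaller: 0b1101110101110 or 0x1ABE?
Convert 0b1101110101110 (binary) → 4096 + 2048 + 512 + 256 + 128 + 32 + 8 + 4 + 2 = 7086 (decimal)
Convert 0x1ABE (hexadecimal) → 1×4096 + 10×256 + 11×16 + 14 = 6846 (decimal)
Compare 7086 vs 6846: smaller = 6846
6846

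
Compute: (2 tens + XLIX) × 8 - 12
Convert 2 tens (place-value notation) → 2×10 = 20 (decimal)
Convert XLIX (Roman numeral) → 40 + 9 = 49 (decimal)
Expression in decimal: (20 + 49) × 8 - 12
Parentheses first: 20 + 49 = 69
Multiply: 69 × 8 = 552
Subtract: 552 - 12 = 540
540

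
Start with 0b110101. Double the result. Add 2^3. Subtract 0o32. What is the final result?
Convert 0b110101 (binary) → 32 + 16 + 4 + 1 = 53 (decimal)
Start: 53
53 × 2 = 106
Convert 2^3 (power) → 8 (decimal)
106 + 8 = 114
Convert 0o32 (octal) → 3×8 + 2 = 26 (decimal)
114 - 26 = 88
88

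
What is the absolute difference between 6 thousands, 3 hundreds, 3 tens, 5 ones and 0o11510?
Convert 6 thousands, 3 hundreds, 3 tens, 5 ones (place-value notation) → 6×1000 + 3×100 + 3×10 + 5 = 6335 (decimal)
Convert 0o11510 (octal) → 1×4096 + 1×512 + 5×64 + 1×8 = 4936 (decimal)
Compute |6335 - 4936| = 1399
1399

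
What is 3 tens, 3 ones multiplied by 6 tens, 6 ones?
Convert 3 tens, 3 ones (place-value notation) → 3×10 + 3 = 33 (decimal)
Convert 6 tens, 6 ones (place-value notation) → 6×10 + 6 = 66 (decimal)
Compute 33 × 66 = 2178
2178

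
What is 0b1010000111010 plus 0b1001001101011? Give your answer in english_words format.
Convert 0b1010000111010 (binary) → 4096 + 1024 + 32 + 16 + 8 + 2 = 5178 (decimal)
Convert 0b1001001101011 (binary) → 4096 + 512 + 64 + 32 + 8 + 2 + 1 = 4715 (decimal)
Compute 5178 + 4715 = 9893
Convert 9893 (decimal) → 9893 = 9×1000 + 8×100 + 93 → nine thousand eight hundred ninety-three (English words)
nine thousand eight hundred ninety-three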